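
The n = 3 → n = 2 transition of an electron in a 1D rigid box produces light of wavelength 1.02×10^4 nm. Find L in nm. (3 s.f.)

L = 3.93 nm

The photon carries ΔE = hc/λ = 6.626×10^-34·2.998×10^8/1.02×10^-5 m = 1.948×10^-20 J.
Since ΔE = (3² − 2²)E_1, E_1 = 3.896×10^-21 J, and L = h/√(8m_eE_1) = 3.93×10^-9 m = 3.93 nm.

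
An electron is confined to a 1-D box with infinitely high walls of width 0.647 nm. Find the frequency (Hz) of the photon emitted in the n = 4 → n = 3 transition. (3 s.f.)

f = 1.52×10^15 Hz

E_1 = h²/(8m_eL²) = 1.439×10^-19 J and ΔE = (4² − 3²)E_1 = 1.007×10^-18 J.
f = ΔE/h = 1.007×10^-18/6.626×10^-34 = 1.52×10^15 Hz.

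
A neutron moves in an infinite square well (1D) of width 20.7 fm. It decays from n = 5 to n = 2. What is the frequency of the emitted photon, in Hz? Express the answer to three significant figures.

E_1 = h²/(8m_nL²) = 7.646×10^-14 J and ΔE = (5² − 2²)E_1 = 1.606×10^-12 J.
f = ΔE/h = 1.606×10^-12/6.626×10^-34 = 2.42×10^21 Hz.

f = 2.42×10^21 Hz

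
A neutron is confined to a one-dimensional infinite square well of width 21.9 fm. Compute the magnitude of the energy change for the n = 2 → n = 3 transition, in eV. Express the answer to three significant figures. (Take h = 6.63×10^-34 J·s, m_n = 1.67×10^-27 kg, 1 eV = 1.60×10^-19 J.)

|ΔE| = 2.14×10^6 eV

E_1 = h²/(8m_nL²) = 6.860×10^-14 J.
|ΔE| = |2² − 3²|·E_1 = 5·6.860×10^-14 J = 3.430×10^-13 J = 2.14×10^6 eV.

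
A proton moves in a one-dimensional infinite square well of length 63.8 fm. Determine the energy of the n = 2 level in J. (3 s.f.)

For an infinite well E_n = n²h²/(8m_pL²), so E_1 = h²/(8m_pL²) = (6.626×10^-34)²/(8·1.673×10^-27·(6.38×10^-14 m)²) = 8.059×10^-15 J.
Then E_2 = 2²·E_1 = 4·8.059×10^-15 J = 3.22×10^-14 J.

E_2 = 3.22×10^-14 J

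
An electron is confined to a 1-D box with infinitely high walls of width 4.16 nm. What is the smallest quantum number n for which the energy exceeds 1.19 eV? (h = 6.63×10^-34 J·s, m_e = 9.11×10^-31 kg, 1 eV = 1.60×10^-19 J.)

E_1 = h²/(8m_eL²) = 3.485×10^-21 J = 0.02178 eV.
Need n² > 1.19/0.02178 = 54.64, i.e. n > 7.392.
The smallest integer satisfying this is n = 8.

n = 8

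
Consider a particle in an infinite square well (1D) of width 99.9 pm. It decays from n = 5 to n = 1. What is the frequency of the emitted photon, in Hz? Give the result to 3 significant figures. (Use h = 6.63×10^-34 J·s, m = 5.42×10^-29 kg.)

f = 3.68×10^15 Hz

E_1 = h²/(8mL²) = 1.016×10^-19 J and ΔE = (5² − 1²)E_1 = 2.438×10^-18 J.
f = ΔE/h = 2.438×10^-18/6.63×10^-34 = 3.68×10^15 Hz.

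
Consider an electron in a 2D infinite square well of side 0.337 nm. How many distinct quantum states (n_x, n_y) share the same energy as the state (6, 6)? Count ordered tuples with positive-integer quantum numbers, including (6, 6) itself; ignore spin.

The level has n_x² + n_y² = 72. The ordered positive-integer solutions are (6, 6).
That gives 1 state.

degeneracy = 1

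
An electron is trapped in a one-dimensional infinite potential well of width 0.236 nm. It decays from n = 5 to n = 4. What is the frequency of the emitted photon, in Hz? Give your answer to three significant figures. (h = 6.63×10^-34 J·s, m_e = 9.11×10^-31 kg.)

f = 1.47×10^16 Hz

E_1 = h²/(8m_eL²) = 1.083×10^-18 J and ΔE = (5² − 4²)E_1 = 9.747×10^-18 J.
f = ΔE/h = 9.747×10^-18/6.63×10^-34 = 1.47×10^16 Hz.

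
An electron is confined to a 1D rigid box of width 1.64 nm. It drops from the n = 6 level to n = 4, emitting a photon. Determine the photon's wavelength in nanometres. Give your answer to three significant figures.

λ = 443 nm

E_1 = h²/(8m_eL²) = 2.240×10^-20 J, so ΔE = (6² − 4²)E_1 = 4.480×10^-19 J.
λ = hc/ΔE = (6.626×10^-34·2.998×10^8)/4.480×10^-19 = 4.43×10^-7 m = 443 nm.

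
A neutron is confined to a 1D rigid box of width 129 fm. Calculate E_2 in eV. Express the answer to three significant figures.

For an infinite well E_n = n²h²/(8m_nL²), so E_1 = h²/(8m_nL²) = (6.626×10^-34)²/(8·1.675×10^-27·(1.29×10^-13 m)²) = 1.969×10^-15 J.
Then E_2 = 2²·E_1 = 4·1.969×10^-15 J = 7.876×10^-15 J.
Converting, E_2 = 7.876×10^-15 J / (1.602×10^-19 J/eV) = 4.92×10^4 eV.

E_2 = 4.92×10^4 eV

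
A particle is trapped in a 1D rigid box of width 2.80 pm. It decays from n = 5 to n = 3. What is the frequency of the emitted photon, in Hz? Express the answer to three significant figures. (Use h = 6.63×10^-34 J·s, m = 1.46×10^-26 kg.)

f = 1.16×10^16 Hz

E_1 = h²/(8mL²) = 4.800×10^-19 J and ΔE = (5² − 3²)E_1 = 7.680×10^-18 J.
f = ΔE/h = 7.680×10^-18/6.63×10^-34 = 1.16×10^16 Hz.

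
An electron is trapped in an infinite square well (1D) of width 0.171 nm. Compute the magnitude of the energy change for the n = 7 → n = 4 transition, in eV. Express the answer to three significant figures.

|ΔE| = 424 eV

E_1 = h²/(8m_eL²) = 2.060×10^-18 J.
|ΔE| = |7² − 4²|·E_1 = 33·2.060×10^-18 J = 6.798×10^-17 J = 424 eV.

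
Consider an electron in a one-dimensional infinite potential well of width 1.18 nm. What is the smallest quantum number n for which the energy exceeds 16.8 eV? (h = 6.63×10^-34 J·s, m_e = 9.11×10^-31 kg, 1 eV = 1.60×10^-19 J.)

E_1 = h²/(8m_eL²) = 4.332×10^-20 J = 0.2707 eV.
Need n² > 16.8/0.2707 = 62.06, i.e. n > 7.878.
The smallest integer satisfying this is n = 8.

n = 8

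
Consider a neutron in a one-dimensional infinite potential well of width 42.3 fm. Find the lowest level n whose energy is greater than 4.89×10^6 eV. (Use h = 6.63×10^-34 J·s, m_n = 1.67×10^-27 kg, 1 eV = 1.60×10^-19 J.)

E_1 = h²/(8m_nL²) = 1.839×10^-14 J = 1.149×10^5 eV.
Need n² > 4.89×10^6/1.149×10^5 = 42.56, i.e. n > 6.524.
The smallest integer satisfying this is n = 7.

n = 7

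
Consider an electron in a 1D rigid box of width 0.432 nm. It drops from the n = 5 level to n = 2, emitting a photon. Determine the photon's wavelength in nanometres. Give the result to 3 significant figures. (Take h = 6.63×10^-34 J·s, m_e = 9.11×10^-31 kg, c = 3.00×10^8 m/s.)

E_1 = h²/(8m_eL²) = 3.232×10^-19 J, so ΔE = (5² − 2²)E_1 = 6.787×10^-18 J.
λ = hc/ΔE = (6.63×10^-34·3.00×10^8)/6.787×10^-18 = 2.93×10^-8 m = 29.3 nm.

λ = 29.3 nm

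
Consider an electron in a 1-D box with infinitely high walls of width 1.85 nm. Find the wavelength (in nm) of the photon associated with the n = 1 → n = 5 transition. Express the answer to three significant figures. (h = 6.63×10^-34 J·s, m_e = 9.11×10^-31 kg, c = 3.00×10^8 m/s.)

λ = 470 nm

E_1 = h²/(8m_eL²) = 1.762×10^-20 J, so ΔE = (5² − 1²)E_1 = 4.229×10^-19 J.
λ = hc/ΔE = (6.63×10^-34·3.00×10^8)/4.229×10^-19 = 4.70×10^-7 m = 470 nm.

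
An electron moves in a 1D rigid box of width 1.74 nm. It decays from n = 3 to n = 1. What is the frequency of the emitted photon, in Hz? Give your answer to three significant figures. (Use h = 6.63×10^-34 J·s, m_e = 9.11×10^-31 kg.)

E_1 = h²/(8m_eL²) = 1.992×10^-20 J and ΔE = (3² − 1²)E_1 = 1.594×10^-19 J.
f = ΔE/h = 1.594×10^-19/6.63×10^-34 = 2.40×10^14 Hz.

f = 2.40×10^14 Hz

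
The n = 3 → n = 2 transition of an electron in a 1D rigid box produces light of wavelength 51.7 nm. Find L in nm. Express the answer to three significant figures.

The photon carries ΔE = hc/λ = 6.626×10^-34·2.998×10^8/5.17×10^-8 m = 3.842×10^-18 J.
Since ΔE = (3² − 2²)E_1, E_1 = 7.684×10^-19 J, and L = h/√(8m_eE_1) = 2.80×10^-10 m = 0.280 nm.

L = 0.280 nm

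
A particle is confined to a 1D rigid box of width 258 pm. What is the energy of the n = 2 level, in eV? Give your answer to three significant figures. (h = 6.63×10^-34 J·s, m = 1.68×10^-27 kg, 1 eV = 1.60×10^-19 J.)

E_2 = 0.0123 eV

For an infinite well E_n = n²h²/(8mL²), so E_1 = h²/(8mL²) = (6.63×10^-34)²/(8·1.68×10^-27·(2.58×10^-10 m)²) = 4.913×10^-22 J.
Then E_2 = 2²·E_1 = 4·4.913×10^-22 J = 1.965×10^-21 J.
Converting, E_2 = 1.965×10^-21 J / (1.60×10^-19 J/eV) = 0.0123 eV.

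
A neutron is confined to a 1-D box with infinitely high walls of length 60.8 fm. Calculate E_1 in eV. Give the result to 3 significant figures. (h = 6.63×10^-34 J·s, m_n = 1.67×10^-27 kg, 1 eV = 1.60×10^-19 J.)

E_1 = 5.56×10^4 eV

For an infinite well E_n = n²h²/(8m_nL²), so E_1 = h²/(8m_nL²) = (6.63×10^-34)²/(8·1.67×10^-27·(6.08×10^-14 m)²) = 8.900×10^-15 J.
Converting, E_1 = 8.900×10^-15 J / (1.60×10^-19 J/eV) = 5.56×10^4 eV.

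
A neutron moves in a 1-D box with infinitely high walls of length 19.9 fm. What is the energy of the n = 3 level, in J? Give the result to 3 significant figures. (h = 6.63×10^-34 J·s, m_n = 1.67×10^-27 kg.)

E_3 = 7.48×10^-13 J

For an infinite well E_n = n²h²/(8m_nL²), so E_1 = h²/(8m_nL²) = (6.63×10^-34)²/(8·1.67×10^-27·(1.99×10^-14 m)²) = 8.308×10^-14 J.
Then E_3 = 3²·E_1 = 9·8.308×10^-14 J = 7.48×10^-13 J.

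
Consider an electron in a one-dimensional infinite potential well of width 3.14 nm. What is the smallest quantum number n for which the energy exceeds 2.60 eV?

E_1 = h²/(8m_eL²) = 6.111×10^-21 J = 0.03815 eV.
Need n² > 2.60/0.03815 = 68.15, i.e. n > 8.255.
The smallest integer satisfying this is n = 9.

n = 9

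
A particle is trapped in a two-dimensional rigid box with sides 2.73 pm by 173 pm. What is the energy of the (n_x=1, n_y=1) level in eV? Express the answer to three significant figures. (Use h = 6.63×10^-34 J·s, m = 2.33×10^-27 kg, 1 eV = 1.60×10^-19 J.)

For a 2D rectangular well E = (h²/8m)·Σ n_i²/L_i² = (6.63×10^-34)²/(8·2.33×10^-27) · [1²/(2.73 pm)² + 1²/(173 pm)²].
Evaluating gives E = 3.165×10^-18 J = 19.8 eV.

E = 19.8 eV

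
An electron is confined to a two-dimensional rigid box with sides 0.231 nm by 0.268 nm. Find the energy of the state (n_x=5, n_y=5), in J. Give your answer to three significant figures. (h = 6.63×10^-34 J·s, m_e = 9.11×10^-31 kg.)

For a 2D rectangular well E = (h²/8m_e)·Σ n_i²/L_i² = (6.63×10^-34)²/(8·9.11×10^-31) · [5²/(0.231 nm)² + 5²/(0.268 nm)²].
Evaluating gives E = 4.93×10^-17 J.

E = 4.93×10^-17 J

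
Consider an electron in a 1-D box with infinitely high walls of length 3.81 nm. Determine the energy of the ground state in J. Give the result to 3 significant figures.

For an infinite well E_n = n²h²/(8m_eL²), so E_1 = h²/(8m_eL²) = (6.626×10^-34)²/(8·9.109×10^-31·(3.81×10^-9 m)²) = 4.150×10^-21 J.

E_1 = 4.15×10^-21 J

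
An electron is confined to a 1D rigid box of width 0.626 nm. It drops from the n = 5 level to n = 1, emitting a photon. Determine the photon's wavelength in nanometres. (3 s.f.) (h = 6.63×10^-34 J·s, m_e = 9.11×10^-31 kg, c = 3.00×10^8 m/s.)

E_1 = h²/(8m_eL²) = 1.539×10^-19 J, so ΔE = (5² − 1²)E_1 = 3.694×10^-18 J.
λ = hc/ΔE = (6.63×10^-34·3.00×10^8)/3.694×10^-18 = 5.38×10^-8 m = 53.8 nm.

λ = 53.8 nm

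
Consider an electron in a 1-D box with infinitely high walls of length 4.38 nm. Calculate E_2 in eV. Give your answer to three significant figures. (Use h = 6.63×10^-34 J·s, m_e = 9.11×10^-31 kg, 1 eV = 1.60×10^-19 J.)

E_2 = 0.0786 eV

For an infinite well E_n = n²h²/(8m_eL²), so E_1 = h²/(8m_eL²) = (6.63×10^-34)²/(8·9.11×10^-31·(4.38×10^-9 m)²) = 3.144×10^-21 J.
Then E_2 = 2²·E_1 = 4·3.144×10^-21 J = 1.258×10^-20 J.
Converting, E_2 = 1.258×10^-20 J / (1.60×10^-19 J/eV) = 0.0786 eV.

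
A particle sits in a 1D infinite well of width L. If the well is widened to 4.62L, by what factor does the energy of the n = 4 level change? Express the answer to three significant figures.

0.0469

E_n ∝ 1/L², so the energy scales by 1/4.62² = 0.0469.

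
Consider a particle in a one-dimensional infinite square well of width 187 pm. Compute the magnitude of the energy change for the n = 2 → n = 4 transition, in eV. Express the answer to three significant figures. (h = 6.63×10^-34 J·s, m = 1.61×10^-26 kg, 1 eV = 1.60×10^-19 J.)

E_1 = h²/(8mL²) = 9.760×10^-23 J.
|ΔE| = |2² − 4²|·E_1 = 12·9.760×10^-23 J = 1.171×10^-21 J = 0.00732 eV.

|ΔE| = 0.00732 eV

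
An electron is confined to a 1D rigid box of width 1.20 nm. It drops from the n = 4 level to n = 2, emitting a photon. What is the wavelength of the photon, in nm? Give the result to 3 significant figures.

λ = 396 nm

E_1 = h²/(8m_eL²) = 4.184×10^-20 J, so ΔE = (4² − 2²)E_1 = 5.021×10^-19 J.
λ = hc/ΔE = (6.626×10^-34·2.998×10^8)/5.021×10^-19 = 3.96×10^-7 m = 396 nm.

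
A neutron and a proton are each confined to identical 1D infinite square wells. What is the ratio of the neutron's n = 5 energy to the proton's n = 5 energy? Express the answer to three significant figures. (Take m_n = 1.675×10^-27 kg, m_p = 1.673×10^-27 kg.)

0.999

E_n ∝ 1/m at fixed n and L, so the ratio is m_p/m_n = 1.673×10^-27/1.675×10^-27 = 0.999.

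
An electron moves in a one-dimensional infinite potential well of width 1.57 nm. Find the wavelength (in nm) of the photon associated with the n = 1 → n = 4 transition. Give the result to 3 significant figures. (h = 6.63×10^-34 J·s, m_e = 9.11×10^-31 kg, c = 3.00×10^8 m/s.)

λ = 542 nm

E_1 = h²/(8m_eL²) = 2.447×10^-20 J, so ΔE = (4² − 1²)E_1 = 3.671×10^-19 J.
λ = hc/ΔE = (6.63×10^-34·3.00×10^8)/3.671×10^-19 = 5.42×10^-7 m = 542 nm.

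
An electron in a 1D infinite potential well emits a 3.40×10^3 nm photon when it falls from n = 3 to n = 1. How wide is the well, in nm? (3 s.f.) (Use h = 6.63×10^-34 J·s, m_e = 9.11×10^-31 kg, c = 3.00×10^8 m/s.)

L = 2.87 nm

The photon carries ΔE = hc/λ = 6.63×10^-34·3.00×10^8/3.40×10^-6 m = 5.850×10^-20 J.
Since ΔE = (3² − 1²)E_1, E_1 = 7.313×10^-21 J, and L = h/√(8m_eE_1) = 2.87×10^-9 m = 2.87 nm.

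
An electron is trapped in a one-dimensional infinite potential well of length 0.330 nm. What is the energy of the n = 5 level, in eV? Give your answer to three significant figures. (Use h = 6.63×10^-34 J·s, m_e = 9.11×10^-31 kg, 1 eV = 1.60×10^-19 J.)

For an infinite well E_n = n²h²/(8m_eL²), so E_1 = h²/(8m_eL²) = (6.63×10^-34)²/(8·9.11×10^-31·(3.30×10^-10 m)²) = 5.538×10^-19 J.
Then E_5 = 5²·E_1 = 25·5.538×10^-19 J = 1.384×10^-17 J.
Converting, E_5 = 1.384×10^-17 J / (1.60×10^-19 J/eV) = 86.5 eV.

E_5 = 86.5 eV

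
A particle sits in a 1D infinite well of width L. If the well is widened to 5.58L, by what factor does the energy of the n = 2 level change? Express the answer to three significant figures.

0.0321

E_n ∝ 1/L², so the energy scales by 1/5.58² = 0.0321.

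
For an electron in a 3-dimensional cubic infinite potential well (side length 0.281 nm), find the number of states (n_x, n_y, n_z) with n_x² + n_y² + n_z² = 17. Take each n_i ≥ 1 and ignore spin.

The level has n_x² + n_y² + n_z² = 17. The ordered positive-integer solutions are (2, 2, 3), (2, 3, 2), (3, 2, 2).
That gives 3 states.

degeneracy = 3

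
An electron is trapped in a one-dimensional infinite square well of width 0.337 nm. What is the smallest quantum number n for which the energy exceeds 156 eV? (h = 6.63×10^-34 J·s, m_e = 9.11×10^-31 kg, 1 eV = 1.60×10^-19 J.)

n = 7

E_1 = h²/(8m_eL²) = 5.311×10^-19 J = 3.319 eV.
Need n² > 156/3.319 = 47.00, i.e. n > 6.856.
The smallest integer satisfying this is n = 7.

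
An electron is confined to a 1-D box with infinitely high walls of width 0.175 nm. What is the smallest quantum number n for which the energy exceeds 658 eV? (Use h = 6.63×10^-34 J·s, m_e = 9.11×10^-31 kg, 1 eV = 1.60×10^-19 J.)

n = 8

E_1 = h²/(8m_eL²) = 1.969×10^-18 J = 12.31 eV.
Need n² > 658/12.31 = 53.45, i.e. n > 7.311.
The smallest integer satisfying this is n = 8.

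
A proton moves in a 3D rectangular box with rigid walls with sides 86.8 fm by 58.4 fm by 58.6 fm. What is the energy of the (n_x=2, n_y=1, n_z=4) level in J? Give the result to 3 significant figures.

For a 3D rectangular well E = (h²/8m_p)·Σ n_i²/L_i² = (6.626×10^-34)²/(8·1.673×10^-27) · [2²/(86.8 fm)² + 1²/(58.4 fm)² + 4²/(58.6 fm)²].
Evaluating gives E = 1.80×10^-13 J.

E = 1.80×10^-13 J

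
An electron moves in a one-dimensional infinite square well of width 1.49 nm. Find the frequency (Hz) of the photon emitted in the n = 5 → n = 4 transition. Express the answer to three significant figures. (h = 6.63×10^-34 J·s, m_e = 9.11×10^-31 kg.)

f = 3.69×10^14 Hz

E_1 = h²/(8m_eL²) = 2.717×10^-20 J and ΔE = (5² − 4²)E_1 = 2.445×10^-19 J.
f = ΔE/h = 2.445×10^-19/6.63×10^-34 = 3.69×10^14 Hz.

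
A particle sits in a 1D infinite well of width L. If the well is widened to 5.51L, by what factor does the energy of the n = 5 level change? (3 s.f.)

0.0329

E_n ∝ 1/L², so the energy scales by 1/5.51² = 0.0329.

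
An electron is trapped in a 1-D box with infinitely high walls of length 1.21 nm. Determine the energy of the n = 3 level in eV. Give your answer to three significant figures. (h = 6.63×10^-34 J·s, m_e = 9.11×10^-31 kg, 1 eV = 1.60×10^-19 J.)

For an infinite well E_n = n²h²/(8m_eL²), so E_1 = h²/(8m_eL²) = (6.63×10^-34)²/(8·9.11×10^-31·(1.21×10^-9 m)²) = 4.120×10^-20 J.
Then E_3 = 3²·E_1 = 9·4.120×10^-20 J = 3.708×10^-19 J.
Converting, E_3 = 3.708×10^-19 J / (1.60×10^-19 J/eV) = 2.32 eV.

E_3 = 2.32 eV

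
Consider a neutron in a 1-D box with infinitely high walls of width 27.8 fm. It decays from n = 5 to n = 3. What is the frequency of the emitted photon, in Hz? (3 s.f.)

f = 1.02×10^21 Hz

E_1 = h²/(8m_nL²) = 4.239×10^-14 J and ΔE = (5² − 3²)E_1 = 6.782×10^-13 J.
f = ΔE/h = 6.782×10^-13/6.626×10^-34 = 1.02×10^21 Hz.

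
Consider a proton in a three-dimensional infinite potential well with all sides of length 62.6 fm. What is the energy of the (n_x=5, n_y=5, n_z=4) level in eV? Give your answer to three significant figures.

E = 3.45×10^6 eV

For a 3D rectangular well E = (h²/8m_p)·Σ n_i²/L_i² = (6.626×10^-34)²/(8·1.673×10^-27) · [5²/(62.6 fm)² + 5²/(62.6 fm)² + 4²/(62.6 fm)²].
Evaluating gives E = 5.525×10^-13 J = 3.45×10^6 eV.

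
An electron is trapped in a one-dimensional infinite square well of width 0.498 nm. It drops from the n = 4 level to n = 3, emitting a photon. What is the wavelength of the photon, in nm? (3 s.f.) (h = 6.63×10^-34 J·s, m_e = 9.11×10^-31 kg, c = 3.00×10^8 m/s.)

λ = 117 nm

E_1 = h²/(8m_eL²) = 2.432×10^-19 J, so ΔE = (4² − 3²)E_1 = 1.702×10^-18 J.
λ = hc/ΔE = (6.63×10^-34·3.00×10^8)/1.702×10^-18 = 1.17×10^-7 m = 117 nm.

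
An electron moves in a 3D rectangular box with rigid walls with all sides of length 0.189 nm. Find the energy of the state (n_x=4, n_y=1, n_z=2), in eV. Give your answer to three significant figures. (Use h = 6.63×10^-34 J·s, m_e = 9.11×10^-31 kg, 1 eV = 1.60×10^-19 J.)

E = 222 eV

For a 3D rectangular well E = (h²/8m_e)·Σ n_i²/L_i² = (6.63×10^-34)²/(8·9.11×10^-31) · [4²/(0.189 nm)² + 1²/(0.189 nm)² + 2²/(0.189 nm)²].
Evaluating gives E = 3.546×10^-17 J = 222 eV.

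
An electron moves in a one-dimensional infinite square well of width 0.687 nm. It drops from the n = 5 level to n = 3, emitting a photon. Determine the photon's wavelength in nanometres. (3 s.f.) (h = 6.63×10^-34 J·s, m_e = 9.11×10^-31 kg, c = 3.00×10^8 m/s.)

E_1 = h²/(8m_eL²) = 1.278×10^-19 J, so ΔE = (5² − 3²)E_1 = 2.045×10^-18 J.
λ = hc/ΔE = (6.63×10^-34·3.00×10^8)/2.045×10^-18 = 9.73×10^-8 m = 97.3 nm.

λ = 97.3 nm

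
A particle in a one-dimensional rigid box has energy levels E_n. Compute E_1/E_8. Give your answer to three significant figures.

E_n ∝ n², so E_1/E_8 = 1²/8² = 1/64 = 0.0156.

0.0156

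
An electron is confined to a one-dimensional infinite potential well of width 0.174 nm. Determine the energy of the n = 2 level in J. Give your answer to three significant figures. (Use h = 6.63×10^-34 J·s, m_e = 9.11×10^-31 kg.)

E_2 = 7.97×10^-18 J

For an infinite well E_n = n²h²/(8m_eL²), so E_1 = h²/(8m_eL²) = (6.63×10^-34)²/(8·9.11×10^-31·(1.74×10^-10 m)²) = 1.992×10^-18 J.
Then E_2 = 2²·E_1 = 4·1.992×10^-18 J = 7.97×10^-18 J.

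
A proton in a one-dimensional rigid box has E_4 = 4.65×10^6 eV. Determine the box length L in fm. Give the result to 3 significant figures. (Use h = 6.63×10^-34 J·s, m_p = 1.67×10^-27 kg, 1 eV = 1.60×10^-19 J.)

From E_n = n²h²/(8m_pL²), L = n·h/√(8m_pE_n).
E_4 = 4.65×10^6 eV = 7.440×10^-13 J, so L = 4·6.63×10^-34/√(8·1.67×10^-27·7.440×10^-13) = 2.66×10^-14 m = 26.6 fm.

L = 26.6 fm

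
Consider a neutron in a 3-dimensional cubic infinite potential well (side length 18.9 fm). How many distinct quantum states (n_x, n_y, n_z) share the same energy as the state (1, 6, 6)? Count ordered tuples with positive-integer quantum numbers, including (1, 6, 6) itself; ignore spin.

The level has n_x² + n_y² + n_z² = 73. The ordered positive-integer solutions are (1, 6, 6), (6, 1, 6), (6, 6, 1).
That gives 3 states.

degeneracy = 3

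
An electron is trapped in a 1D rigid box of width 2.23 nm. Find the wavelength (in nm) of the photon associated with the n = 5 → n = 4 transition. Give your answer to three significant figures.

E_1 = h²/(8m_eL²) = 1.212×10^-20 J, so ΔE = (5² − 4²)E_1 = 1.091×10^-19 J.
λ = hc/ΔE = (6.626×10^-34·2.998×10^8)/1.091×10^-19 = 1.82×10^-6 m = 1.82×10^3 nm.

λ = 1.82×10^3 nm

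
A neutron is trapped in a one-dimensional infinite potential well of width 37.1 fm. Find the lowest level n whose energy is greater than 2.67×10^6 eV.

n = 5

E_1 = h²/(8m_nL²) = 2.380×10^-14 J = 1.486×10^5 eV.
Need n² > 2.67×10^6/1.486×10^5 = 17.97, i.e. n > 4.239.
The smallest integer satisfying this is n = 5.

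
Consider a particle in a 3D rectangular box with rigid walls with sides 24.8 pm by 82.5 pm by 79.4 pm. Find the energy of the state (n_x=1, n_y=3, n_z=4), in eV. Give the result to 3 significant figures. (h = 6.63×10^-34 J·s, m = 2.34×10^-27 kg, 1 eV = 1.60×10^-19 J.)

E = 0.805 eV

For a 3D rectangular well E = (h²/8m)·Σ n_i²/L_i² = (6.63×10^-34)²/(8·2.34×10^-27) · [1²/(24.8 pm)² + 3²/(82.5 pm)² + 4²/(79.4 pm)²].
Evaluating gives E = 1.288×10^-19 J = 0.805 eV.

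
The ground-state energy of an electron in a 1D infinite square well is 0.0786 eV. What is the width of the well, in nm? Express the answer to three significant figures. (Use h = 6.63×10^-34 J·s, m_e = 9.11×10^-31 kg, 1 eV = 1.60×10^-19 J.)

L = 2.19 nm

From E_n = n²h²/(8m_eL²), L = n·h/√(8m_eE_n).
E_1 = 0.0786 eV = 1.258×10^-20 J, so L = 1·6.63×10^-34/√(8·9.11×10^-31·1.258×10^-20) = 2.19×10^-9 m = 2.19 nm.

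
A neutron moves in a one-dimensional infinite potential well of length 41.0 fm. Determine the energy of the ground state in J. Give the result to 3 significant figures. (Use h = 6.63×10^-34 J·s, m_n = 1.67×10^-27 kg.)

E_1 = 1.96×10^-14 J

For an infinite well E_n = n²h²/(8m_nL²), so E_1 = h²/(8m_nL²) = (6.63×10^-34)²/(8·1.67×10^-27·(4.10×10^-14 m)²) = 1.957×10^-14 J.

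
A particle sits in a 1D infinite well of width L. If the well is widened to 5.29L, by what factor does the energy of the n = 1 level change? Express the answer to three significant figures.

E_n ∝ 1/L², so the energy scales by 1/5.29² = 0.0357.

0.0357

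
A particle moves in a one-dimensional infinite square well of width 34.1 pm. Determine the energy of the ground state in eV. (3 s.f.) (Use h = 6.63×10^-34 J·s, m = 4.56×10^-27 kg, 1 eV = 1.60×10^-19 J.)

For an infinite well E_n = n²h²/(8mL²), so E_1 = h²/(8mL²) = (6.63×10^-34)²/(8·4.56×10^-27·(3.41×10^-11 m)²) = 1.036×10^-20 J.
Converting, E_1 = 1.036×10^-20 J / (1.60×10^-19 J/eV) = 0.0648 eV.

E_1 = 0.0648 eV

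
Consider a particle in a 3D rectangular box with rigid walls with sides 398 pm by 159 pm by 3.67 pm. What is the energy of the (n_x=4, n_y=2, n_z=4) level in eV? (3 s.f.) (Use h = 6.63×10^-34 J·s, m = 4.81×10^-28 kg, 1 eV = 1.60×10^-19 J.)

For a 3D rectangular well E = (h²/8m)·Σ n_i²/L_i² = (6.63×10^-34)²/(8·4.81×10^-28) · [4²/(398 pm)² + 2²/(159 pm)² + 4²/(3.67 pm)²].
Evaluating gives E = 1.357×10^-16 J = 848 eV.

E = 848 eV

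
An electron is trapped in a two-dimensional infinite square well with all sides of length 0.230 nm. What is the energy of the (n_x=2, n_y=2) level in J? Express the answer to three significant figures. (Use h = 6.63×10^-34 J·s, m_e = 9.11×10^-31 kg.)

E = 9.12×10^-18 J

For a 2D rectangular well E = (h²/8m_e)·Σ n_i²/L_i² = (6.63×10^-34)²/(8·9.11×10^-31) · [2²/(0.230 nm)² + 2²/(0.230 nm)²].
Evaluating gives E = 9.12×10^-18 J.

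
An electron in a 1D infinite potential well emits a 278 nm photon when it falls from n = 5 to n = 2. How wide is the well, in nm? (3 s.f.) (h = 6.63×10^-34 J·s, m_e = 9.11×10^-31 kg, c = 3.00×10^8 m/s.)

L = 1.33 nm

The photon carries ΔE = hc/λ = 6.63×10^-34·3.00×10^8/2.78×10^-7 m = 7.155×10^-19 J.
Since ΔE = (5² − 2²)E_1, E_1 = 3.407×10^-20 J, and L = h/√(8m_eE_1) = 1.33×10^-9 m = 1.33 nm.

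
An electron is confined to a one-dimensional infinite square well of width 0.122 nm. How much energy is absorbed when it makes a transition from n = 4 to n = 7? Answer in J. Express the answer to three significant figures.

|ΔE| = 1.34×10^-16 J

E_1 = h²/(8m_eL²) = 4.048×10^-18 J.
|ΔE| = |4² − 7²|·E_1 = 33·4.048×10^-18 J = 1.34×10^-16 J.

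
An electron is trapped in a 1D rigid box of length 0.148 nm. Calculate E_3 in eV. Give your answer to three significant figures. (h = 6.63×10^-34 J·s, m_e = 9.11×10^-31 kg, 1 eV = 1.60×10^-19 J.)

E_3 = 155 eV

For an infinite well E_n = n²h²/(8m_eL²), so E_1 = h²/(8m_eL²) = (6.63×10^-34)²/(8·9.11×10^-31·(1.48×10^-10 m)²) = 2.754×10^-18 J.
Then E_3 = 3²·E_1 = 9·2.754×10^-18 J = 2.479×10^-17 J.
Converting, E_3 = 2.479×10^-17 J / (1.60×10^-19 J/eV) = 155 eV.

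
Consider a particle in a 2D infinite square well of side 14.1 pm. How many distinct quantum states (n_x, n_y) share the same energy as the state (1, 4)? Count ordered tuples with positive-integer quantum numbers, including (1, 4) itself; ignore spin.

The level has n_x² + n_y² = 17. The ordered positive-integer solutions are (1, 4), (4, 1).
That gives 2 states.

degeneracy = 2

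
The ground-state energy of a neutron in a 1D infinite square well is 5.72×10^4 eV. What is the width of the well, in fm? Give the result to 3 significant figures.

L = 59.8 fm

From E_n = n²h²/(8m_nL²), L = n·h/√(8m_nE_n).
E_1 = 5.72×10^4 eV = 9.163×10^-15 J, so L = 1·6.626×10^-34/√(8·1.675×10^-27·9.163×10^-15) = 5.98×10^-14 m = 59.8 fm.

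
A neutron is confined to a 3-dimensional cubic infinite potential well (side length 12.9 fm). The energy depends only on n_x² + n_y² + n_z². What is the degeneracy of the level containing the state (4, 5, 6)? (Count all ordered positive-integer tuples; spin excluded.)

degeneracy = 12

The level has n_x² + n_y² + n_z² = 77. The ordered positive-integer solutions are (2, 3, 8), (2, 8, 3), (3, 2, 8), (3, 8, 2), (4, 5, 6), (4, 6, 5), (5, 4, 6), (5, 6, 4), (6, 4, 5), (6, 5, 4), (8, 2, 3), (8, 3, 2).
That gives 12 states.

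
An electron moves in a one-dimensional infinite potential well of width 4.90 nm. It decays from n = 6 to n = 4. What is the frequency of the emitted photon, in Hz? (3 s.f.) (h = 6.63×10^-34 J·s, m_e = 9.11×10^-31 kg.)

E_1 = h²/(8m_eL²) = 2.512×10^-21 J and ΔE = (6² − 4²)E_1 = 5.024×10^-20 J.
f = ΔE/h = 5.024×10^-20/6.63×10^-34 = 7.58×10^13 Hz.

f = 7.58×10^13 Hz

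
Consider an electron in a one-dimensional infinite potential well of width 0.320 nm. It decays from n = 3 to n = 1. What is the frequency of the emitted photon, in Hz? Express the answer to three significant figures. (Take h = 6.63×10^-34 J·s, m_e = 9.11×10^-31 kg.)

E_1 = h²/(8m_eL²) = 5.890×10^-19 J and ΔE = (3² − 1²)E_1 = 4.712×10^-18 J.
f = ΔE/h = 4.712×10^-18/6.63×10^-34 = 7.11×10^15 Hz.

f = 7.11×10^15 Hz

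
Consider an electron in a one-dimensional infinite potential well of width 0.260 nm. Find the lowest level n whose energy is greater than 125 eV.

n = 5

E_1 = h²/(8m_eL²) = 8.912×10^-19 J = 5.563 eV.
Need n² > 125/5.563 = 22.47, i.e. n > 4.740.
The smallest integer satisfying this is n = 5.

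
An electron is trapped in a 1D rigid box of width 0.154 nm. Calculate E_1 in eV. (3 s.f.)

E_1 = 15.9 eV

For an infinite well E_n = n²h²/(8m_eL²), so E_1 = h²/(8m_eL²) = (6.626×10^-34)²/(8·9.109×10^-31·(1.54×10^-10 m)²) = 2.540×10^-18 J.
Converting, E_1 = 2.540×10^-18 J / (1.602×10^-19 J/eV) = 15.9 eV.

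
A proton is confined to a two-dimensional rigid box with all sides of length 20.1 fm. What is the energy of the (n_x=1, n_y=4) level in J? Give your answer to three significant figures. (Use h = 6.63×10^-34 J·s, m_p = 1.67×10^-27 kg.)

E = 1.38×10^-12 J

For a 2D rectangular well E = (h²/8m_p)·Σ n_i²/L_i² = (6.63×10^-34)²/(8·1.67×10^-27) · [1²/(20.1 fm)² + 4²/(20.1 fm)²].
Evaluating gives E = 1.38×10^-12 J.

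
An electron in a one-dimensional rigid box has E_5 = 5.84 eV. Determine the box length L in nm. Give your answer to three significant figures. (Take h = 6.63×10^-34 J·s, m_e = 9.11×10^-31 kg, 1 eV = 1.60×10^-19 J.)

L = 1.27 nm

From E_n = n²h²/(8m_eL²), L = n·h/√(8m_eE_n).
E_5 = 5.84 eV = 9.344×10^-19 J, so L = 5·6.63×10^-34/√(8·9.11×10^-31·9.344×10^-19) = 1.27×10^-9 m = 1.27 nm.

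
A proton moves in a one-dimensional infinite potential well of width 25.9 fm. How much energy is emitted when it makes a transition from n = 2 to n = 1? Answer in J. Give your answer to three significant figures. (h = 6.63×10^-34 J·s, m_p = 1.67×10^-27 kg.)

|ΔE| = 1.47×10^-13 J

E_1 = h²/(8m_pL²) = 4.905×10^-14 J.
|ΔE| = |2² − 1²|·E_1 = 3·4.905×10^-14 J = 1.47×10^-13 J.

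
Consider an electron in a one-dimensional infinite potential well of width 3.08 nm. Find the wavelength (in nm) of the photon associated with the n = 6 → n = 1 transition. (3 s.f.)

λ = 894 nm

E_1 = h²/(8m_eL²) = 6.351×10^-21 J, so ΔE = (6² − 1²)E_1 = 2.223×10^-19 J.
λ = hc/ΔE = (6.626×10^-34·2.998×10^8)/2.223×10^-19 = 8.94×10^-7 m = 894 nm.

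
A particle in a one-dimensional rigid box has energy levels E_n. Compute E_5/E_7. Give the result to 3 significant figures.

0.510

E_n ∝ n², so E_5/E_7 = 5²/7² = 25/49 = 0.510.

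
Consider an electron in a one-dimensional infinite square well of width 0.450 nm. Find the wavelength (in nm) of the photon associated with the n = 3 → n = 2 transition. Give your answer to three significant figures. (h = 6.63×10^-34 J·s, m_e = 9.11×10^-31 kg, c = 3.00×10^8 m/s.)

λ = 134 nm

E_1 = h²/(8m_eL²) = 2.978×10^-19 J, so ΔE = (3² − 2²)E_1 = 1.489×10^-18 J.
λ = hc/ΔE = (6.63×10^-34·3.00×10^8)/1.489×10^-18 = 1.34×10^-7 m = 134 nm.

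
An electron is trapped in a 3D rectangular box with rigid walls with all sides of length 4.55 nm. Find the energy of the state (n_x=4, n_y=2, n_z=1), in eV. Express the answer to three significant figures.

For a 3D rectangular well E = (h²/8m_e)·Σ n_i²/L_i² = (6.626×10^-34)²/(8·9.109×10^-31) · [4²/(4.55 nm)² + 2²/(4.55 nm)² + 1²/(4.55 nm)²].
Evaluating gives E = 6.111×10^-20 J = 0.381 eV.

E = 0.381 eV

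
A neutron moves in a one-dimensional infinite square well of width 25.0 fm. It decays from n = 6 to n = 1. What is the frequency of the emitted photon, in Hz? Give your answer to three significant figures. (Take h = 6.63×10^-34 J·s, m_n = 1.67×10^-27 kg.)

E_1 = h²/(8m_nL²) = 5.264×10^-14 J and ΔE = (6² − 1²)E_1 = 1.842×10^-12 J.
f = ΔE/h = 1.842×10^-12/6.63×10^-34 = 2.78×10^21 Hz.

f = 2.78×10^21 Hz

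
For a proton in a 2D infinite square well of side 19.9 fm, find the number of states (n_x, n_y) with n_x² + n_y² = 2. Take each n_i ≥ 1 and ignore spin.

The level has n_x² + n_y² = 2. The ordered positive-integer solutions are (1, 1).
That gives 1 state.

degeneracy = 1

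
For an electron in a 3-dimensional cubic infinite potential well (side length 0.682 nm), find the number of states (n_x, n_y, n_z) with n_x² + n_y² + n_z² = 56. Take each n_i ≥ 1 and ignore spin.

degeneracy = 6

The level has n_x² + n_y² + n_z² = 56. The ordered positive-integer solutions are (2, 4, 6), (2, 6, 4), (4, 2, 6), (4, 6, 2), (6, 2, 4), (6, 4, 2).
That gives 6 states.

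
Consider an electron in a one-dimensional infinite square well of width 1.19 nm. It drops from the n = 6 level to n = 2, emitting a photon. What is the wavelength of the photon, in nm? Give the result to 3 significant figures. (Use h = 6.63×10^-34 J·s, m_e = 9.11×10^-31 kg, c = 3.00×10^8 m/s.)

E_1 = h²/(8m_eL²) = 4.259×10^-20 J, so ΔE = (6² − 2²)E_1 = 1.363×10^-18 J.
λ = hc/ΔE = (6.63×10^-34·3.00×10^8)/1.363×10^-18 = 1.46×10^-7 m = 146 nm.

λ = 146 nm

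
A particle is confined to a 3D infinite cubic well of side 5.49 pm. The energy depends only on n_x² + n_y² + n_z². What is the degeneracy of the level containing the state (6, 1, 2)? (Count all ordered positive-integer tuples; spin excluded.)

The level has n_x² + n_y² + n_z² = 41. The ordered positive-integer solutions are (1, 2, 6), (1, 6, 2), (2, 1, 6), (2, 6, 1), (3, 4, 4), (4, 3, 4), (4, 4, 3), (6, 1, 2), (6, 2, 1).
That gives 9 states.

degeneracy = 9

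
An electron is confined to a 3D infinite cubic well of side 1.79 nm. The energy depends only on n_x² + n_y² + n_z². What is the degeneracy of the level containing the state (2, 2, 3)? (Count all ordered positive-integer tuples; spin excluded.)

The level has n_x² + n_y² + n_z² = 17. The ordered positive-integer solutions are (2, 2, 3), (2, 3, 2), (3, 2, 2).
That gives 3 states.

degeneracy = 3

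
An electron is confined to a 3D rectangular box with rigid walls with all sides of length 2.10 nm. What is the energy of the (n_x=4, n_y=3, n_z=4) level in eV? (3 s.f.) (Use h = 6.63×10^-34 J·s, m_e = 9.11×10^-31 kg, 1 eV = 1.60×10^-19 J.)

For a 3D rectangular well E = (h²/8m_e)·Σ n_i²/L_i² = (6.63×10^-34)²/(8·9.11×10^-31) · [4²/(2.10 nm)² + 3²/(2.10 nm)² + 4²/(2.10 nm)²].
Evaluating gives E = 5.607×10^-19 J = 3.50 eV.

E = 3.50 eV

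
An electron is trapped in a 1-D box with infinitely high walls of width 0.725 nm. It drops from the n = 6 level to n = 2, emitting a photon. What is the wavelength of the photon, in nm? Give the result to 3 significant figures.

E_1 = h²/(8m_eL²) = 1.146×10^-19 J, so ΔE = (6² − 2²)E_1 = 3.667×10^-18 J.
λ = hc/ΔE = (6.626×10^-34·2.998×10^8)/3.667×10^-18 = 5.42×10^-8 m = 54.2 nm.

λ = 54.2 nm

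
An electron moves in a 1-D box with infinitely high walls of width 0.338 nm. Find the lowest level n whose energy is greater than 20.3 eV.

n = 3

E_1 = h²/(8m_eL²) = 5.274×10^-19 J = 3.292 eV.
Need n² > 20.3/3.292 = 6.166, i.e. n > 2.483.
The smallest integer satisfying this is n = 3.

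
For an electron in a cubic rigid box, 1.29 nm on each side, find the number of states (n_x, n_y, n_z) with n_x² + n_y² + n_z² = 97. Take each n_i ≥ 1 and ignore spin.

degeneracy = 3

The level has n_x² + n_y² + n_z² = 97. The ordered positive-integer solutions are (5, 6, 6), (6, 5, 6), (6, 6, 5).
That gives 3 states.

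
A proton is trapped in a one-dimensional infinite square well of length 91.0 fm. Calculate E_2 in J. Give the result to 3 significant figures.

For an infinite well E_n = n²h²/(8m_pL²), so E_1 = h²/(8m_pL²) = (6.626×10^-34)²/(8·1.673×10^-27·(9.10×10^-14 m)²) = 3.961×10^-15 J.
Then E_2 = 2²·E_1 = 4·3.961×10^-15 J = 1.58×10^-14 J.

E_2 = 1.58×10^-14 J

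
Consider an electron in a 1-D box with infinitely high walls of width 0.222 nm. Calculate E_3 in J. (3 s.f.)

For an infinite well E_n = n²h²/(8m_eL²), so E_1 = h²/(8m_eL²) = (6.626×10^-34)²/(8·9.109×10^-31·(2.22×10^-10 m)²) = 1.222×10^-18 J.
Then E_3 = 3²·E_1 = 9·1.222×10^-18 J = 1.10×10^-17 J.

E_3 = 1.10×10^-17 J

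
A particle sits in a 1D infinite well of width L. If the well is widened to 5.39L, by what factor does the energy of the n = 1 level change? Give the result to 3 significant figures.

E_n ∝ 1/L², so the energy scales by 1/5.39² = 0.0344.

0.0344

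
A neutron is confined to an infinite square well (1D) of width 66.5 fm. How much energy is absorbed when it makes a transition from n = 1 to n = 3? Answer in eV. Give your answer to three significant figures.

E_1 = h²/(8m_nL²) = 7.409×10^-15 J.
|ΔE| = |1² − 3²|·E_1 = 8·7.409×10^-15 J = 5.927×10^-14 J = 3.70×10^5 eV.

|ΔE| = 3.70×10^5 eV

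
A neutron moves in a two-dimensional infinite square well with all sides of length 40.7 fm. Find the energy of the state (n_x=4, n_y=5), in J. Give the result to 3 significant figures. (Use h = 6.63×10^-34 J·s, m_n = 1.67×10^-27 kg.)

For a 2D rectangular well E = (h²/8m_n)·Σ n_i²/L_i² = (6.63×10^-34)²/(8·1.67×10^-27) · [4²/(40.7 fm)² + 5²/(40.7 fm)²].
Evaluating gives E = 8.14×10^-13 J.

E = 8.14×10^-13 J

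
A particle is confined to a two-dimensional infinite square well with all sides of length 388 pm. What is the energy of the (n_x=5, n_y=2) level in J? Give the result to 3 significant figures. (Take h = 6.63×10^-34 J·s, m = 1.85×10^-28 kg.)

E = 5.72×10^-20 J

For a 2D rectangular well E = (h²/8m)·Σ n_i²/L_i² = (6.63×10^-34)²/(8·1.85×10^-28) · [5²/(388 pm)² + 2²/(388 pm)²].
Evaluating gives E = 5.72×10^-20 J.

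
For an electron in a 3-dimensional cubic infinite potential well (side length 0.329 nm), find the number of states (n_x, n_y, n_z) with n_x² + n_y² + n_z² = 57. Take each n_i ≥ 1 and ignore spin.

The level has n_x² + n_y² + n_z² = 57. The ordered positive-integer solutions are (2, 2, 7), (2, 7, 2), (4, 4, 5), (4, 5, 4), (5, 4, 4), (7, 2, 2).
That gives 6 states.

degeneracy = 6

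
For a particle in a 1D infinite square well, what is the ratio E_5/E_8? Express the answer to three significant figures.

E_n ∝ n², so E_5/E_8 = 5²/8² = 25/64 = 0.391.

0.391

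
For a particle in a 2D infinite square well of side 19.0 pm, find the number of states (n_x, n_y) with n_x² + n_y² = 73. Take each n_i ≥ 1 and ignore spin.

The level has n_x² + n_y² = 73. The ordered positive-integer solutions are (3, 8), (8, 3).
That gives 2 states.

degeneracy = 2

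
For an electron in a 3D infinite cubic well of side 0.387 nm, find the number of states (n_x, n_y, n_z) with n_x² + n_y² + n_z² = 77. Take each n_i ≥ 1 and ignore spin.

The level has n_x² + n_y² + n_z² = 77. The ordered positive-integer solutions are (2, 3, 8), (2, 8, 3), (3, 2, 8), (3, 8, 2), (4, 5, 6), (4, 6, 5), (5, 4, 6), (5, 6, 4), (6, 4, 5), (6, 5, 4), (8, 2, 3), (8, 3, 2).
That gives 12 states.

degeneracy = 12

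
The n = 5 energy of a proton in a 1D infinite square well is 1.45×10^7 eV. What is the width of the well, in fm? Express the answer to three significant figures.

From E_n = n²h²/(8m_pL²), L = n·h/√(8m_pE_n).
E_5 = 1.45×10^7 eV = 2.323×10^-12 J, so L = 5·6.626×10^-34/√(8·1.673×10^-27·2.323×10^-12) = 1.88×10^-14 m = 18.8 fm.

L = 18.8 fm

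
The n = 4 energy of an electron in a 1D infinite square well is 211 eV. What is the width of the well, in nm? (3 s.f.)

L = 0.169 nm

From E_n = n²h²/(8m_eL²), L = n·h/√(8m_eE_n).
E_4 = 211 eV = 3.380×10^-17 J, so L = 4·6.626×10^-34/√(8·9.109×10^-31·3.380×10^-17) = 1.69×10^-10 m = 0.169 nm.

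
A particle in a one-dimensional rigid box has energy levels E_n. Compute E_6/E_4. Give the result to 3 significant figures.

2.25

E_n ∝ n², so E_6/E_4 = 6²/4² = 36/16 = 2.25.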